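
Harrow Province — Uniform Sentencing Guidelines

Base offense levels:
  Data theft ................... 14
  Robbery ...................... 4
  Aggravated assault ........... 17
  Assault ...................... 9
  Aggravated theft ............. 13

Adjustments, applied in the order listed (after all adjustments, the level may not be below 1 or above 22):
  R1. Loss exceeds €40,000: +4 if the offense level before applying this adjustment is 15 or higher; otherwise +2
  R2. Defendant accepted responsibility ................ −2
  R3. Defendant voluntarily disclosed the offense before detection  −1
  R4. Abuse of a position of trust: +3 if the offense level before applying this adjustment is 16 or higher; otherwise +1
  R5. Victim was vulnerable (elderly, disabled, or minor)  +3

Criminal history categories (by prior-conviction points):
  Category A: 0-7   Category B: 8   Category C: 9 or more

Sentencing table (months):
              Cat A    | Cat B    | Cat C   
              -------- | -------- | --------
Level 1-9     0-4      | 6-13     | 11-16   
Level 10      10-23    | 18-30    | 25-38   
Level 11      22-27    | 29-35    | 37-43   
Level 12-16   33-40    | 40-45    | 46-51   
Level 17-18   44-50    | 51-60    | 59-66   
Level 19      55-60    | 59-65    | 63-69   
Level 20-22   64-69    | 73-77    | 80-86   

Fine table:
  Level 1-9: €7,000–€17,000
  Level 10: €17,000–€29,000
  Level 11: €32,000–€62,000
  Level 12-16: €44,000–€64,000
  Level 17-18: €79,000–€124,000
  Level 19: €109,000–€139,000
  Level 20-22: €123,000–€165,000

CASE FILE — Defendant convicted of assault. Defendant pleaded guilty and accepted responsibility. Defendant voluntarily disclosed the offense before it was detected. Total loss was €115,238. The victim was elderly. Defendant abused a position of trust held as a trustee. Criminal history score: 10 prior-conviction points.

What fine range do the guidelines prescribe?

Base offense level for assault: 9.
R1 applies (level before this adjustment is 9 < 15, so +2): 9 + 2 = 11.
R2 applies: 11 − 2 = 9.
R3 applies: 9 − 1 = 8.
R4 applies (level before this adjustment is 8 < 16, so +1): 8 + 1 = 9.
R5 applies: 9 + 3 = 12.
Final offense level: 12.
Level 12 falls in the 12-16 band.
Fine table: Level 12-16 → €44,000–€64,000.

€44,000–€64,000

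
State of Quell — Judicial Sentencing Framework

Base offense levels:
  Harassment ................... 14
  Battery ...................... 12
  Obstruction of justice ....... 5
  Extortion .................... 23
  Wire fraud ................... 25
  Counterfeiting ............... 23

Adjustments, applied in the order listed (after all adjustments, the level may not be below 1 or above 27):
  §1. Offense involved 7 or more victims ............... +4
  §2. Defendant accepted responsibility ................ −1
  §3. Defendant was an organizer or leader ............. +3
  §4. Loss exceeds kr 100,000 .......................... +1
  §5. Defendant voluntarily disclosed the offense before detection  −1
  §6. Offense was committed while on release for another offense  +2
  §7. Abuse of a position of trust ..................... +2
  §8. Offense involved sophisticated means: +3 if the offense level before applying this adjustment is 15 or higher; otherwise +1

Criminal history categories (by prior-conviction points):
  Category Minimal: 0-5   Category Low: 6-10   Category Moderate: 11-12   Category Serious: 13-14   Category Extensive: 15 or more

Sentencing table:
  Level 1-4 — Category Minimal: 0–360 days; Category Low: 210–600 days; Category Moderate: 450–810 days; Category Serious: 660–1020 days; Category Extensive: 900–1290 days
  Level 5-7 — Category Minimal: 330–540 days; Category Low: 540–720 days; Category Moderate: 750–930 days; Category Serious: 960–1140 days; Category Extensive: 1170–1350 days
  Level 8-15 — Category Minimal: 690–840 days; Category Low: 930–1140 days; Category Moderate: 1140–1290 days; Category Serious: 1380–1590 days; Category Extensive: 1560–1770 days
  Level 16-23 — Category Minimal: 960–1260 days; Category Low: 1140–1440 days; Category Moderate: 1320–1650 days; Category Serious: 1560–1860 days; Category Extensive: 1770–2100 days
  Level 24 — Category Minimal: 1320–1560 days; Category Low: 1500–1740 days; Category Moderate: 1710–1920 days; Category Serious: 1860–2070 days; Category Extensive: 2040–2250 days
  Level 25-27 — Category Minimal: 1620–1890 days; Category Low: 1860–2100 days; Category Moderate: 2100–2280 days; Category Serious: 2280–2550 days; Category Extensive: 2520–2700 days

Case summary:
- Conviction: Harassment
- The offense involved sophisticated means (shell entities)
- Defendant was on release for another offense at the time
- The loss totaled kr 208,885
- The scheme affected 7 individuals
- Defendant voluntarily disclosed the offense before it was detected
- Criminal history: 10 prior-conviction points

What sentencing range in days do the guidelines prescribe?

1140-1440 days

Base offense level for harassment: 14.
§1 applies: 14 + 4 = 18.
§2 does not apply.
§4 applies: 18 + 1 = 19.
§5 applies: 19 − 1 = 18.
§6 applies: 18 + 2 = 20.
§7 does not apply.
§8 applies (level before this adjustment is 20 ≥ 15, so +3): 20 + 3 = 23.
Final offense level: 23.
Criminal history: 10 prior points → Category Low (6-10).
Level 23 falls in the 16-23 band.
Grid: Level 16-23 × Category Low = 1140-1440 days.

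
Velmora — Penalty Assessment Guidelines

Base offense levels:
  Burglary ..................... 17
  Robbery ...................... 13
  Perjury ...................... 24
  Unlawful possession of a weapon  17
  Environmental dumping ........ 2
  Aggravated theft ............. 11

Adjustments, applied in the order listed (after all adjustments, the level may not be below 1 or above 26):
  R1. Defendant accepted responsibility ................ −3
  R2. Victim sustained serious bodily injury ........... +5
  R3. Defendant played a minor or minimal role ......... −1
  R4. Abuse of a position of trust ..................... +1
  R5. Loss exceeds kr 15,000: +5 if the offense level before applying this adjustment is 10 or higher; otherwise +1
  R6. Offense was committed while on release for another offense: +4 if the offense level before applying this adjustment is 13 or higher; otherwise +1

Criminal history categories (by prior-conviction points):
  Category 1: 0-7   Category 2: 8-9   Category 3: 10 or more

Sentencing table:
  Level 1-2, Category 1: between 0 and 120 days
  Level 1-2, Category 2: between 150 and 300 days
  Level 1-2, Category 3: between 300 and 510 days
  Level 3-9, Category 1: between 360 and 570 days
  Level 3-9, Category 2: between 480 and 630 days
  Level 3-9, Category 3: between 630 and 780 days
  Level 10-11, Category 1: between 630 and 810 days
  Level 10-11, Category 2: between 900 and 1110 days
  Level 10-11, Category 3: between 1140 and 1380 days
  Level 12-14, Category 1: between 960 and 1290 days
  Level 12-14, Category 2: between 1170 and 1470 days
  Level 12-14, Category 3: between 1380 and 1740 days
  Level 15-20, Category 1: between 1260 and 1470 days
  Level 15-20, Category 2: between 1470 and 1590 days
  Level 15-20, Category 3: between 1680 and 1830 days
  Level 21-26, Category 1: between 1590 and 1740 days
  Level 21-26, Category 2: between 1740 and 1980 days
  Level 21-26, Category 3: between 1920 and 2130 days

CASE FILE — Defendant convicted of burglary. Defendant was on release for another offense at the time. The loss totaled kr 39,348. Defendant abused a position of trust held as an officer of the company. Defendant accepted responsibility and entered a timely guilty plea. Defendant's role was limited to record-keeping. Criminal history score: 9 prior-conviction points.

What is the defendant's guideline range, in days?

1740-1980 days

Base offense level for burglary: 17.
R1 applies: 17 − 3 = 14.
R2 does not apply.
R3 applies: 14 − 1 = 13.
R4 applies: 13 + 1 = 14.
R5 applies (level before this adjustment is 14 ≥ 10, so +5): 14 + 5 = 19.
R6 applies (level before this adjustment is 19 ≥ 13, so +4): 19 + 4 = 23.
Final offense level: 23.
Criminal history: 9 prior points → Category 2 (8-9).
Level 23 falls in the 21-26 band.
Grid: Level 21-26 × Category 2 = 1740-1980 days.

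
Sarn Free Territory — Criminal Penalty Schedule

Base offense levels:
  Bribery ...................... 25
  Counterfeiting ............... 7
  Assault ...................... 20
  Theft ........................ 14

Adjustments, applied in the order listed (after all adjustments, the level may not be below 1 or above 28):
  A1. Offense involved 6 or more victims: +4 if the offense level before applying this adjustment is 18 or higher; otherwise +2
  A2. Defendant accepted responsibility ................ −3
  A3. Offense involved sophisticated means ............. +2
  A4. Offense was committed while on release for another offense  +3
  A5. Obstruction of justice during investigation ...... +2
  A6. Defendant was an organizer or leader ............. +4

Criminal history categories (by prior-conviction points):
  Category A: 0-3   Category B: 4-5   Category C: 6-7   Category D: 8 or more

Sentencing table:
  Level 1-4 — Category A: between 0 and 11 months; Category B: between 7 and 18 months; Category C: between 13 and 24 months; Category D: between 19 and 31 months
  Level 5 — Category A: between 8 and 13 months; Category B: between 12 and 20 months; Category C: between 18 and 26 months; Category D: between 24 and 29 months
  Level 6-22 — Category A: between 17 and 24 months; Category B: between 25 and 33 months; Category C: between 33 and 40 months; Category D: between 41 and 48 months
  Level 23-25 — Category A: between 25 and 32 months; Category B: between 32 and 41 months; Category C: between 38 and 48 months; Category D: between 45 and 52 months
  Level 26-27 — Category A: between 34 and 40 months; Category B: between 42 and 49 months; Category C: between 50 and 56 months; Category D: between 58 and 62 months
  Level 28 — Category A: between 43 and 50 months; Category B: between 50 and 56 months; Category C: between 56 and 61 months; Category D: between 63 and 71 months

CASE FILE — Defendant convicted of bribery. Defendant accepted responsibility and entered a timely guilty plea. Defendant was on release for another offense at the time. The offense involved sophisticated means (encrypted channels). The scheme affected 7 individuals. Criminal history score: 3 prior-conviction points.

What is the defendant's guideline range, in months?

43-50 months

Base offense level for bribery: 25.
A1 applies (level before this adjustment is 25 ≥ 18, so +4): 25 + 4 = 29.
A2 applies: 29 − 3 = 26.
A3 applies: 26 + 2 = 28.
A4 applies: 28 + 3 = 31.
A5 does not apply.
Level 31 exceeds the maximum of 28; capped at 28.
Final offense level: 28.
Criminal history: 3 prior points → Category A (0-3).
Level 28 falls in the 28 band.
Grid: Level 28 × Category A = 43-50 months.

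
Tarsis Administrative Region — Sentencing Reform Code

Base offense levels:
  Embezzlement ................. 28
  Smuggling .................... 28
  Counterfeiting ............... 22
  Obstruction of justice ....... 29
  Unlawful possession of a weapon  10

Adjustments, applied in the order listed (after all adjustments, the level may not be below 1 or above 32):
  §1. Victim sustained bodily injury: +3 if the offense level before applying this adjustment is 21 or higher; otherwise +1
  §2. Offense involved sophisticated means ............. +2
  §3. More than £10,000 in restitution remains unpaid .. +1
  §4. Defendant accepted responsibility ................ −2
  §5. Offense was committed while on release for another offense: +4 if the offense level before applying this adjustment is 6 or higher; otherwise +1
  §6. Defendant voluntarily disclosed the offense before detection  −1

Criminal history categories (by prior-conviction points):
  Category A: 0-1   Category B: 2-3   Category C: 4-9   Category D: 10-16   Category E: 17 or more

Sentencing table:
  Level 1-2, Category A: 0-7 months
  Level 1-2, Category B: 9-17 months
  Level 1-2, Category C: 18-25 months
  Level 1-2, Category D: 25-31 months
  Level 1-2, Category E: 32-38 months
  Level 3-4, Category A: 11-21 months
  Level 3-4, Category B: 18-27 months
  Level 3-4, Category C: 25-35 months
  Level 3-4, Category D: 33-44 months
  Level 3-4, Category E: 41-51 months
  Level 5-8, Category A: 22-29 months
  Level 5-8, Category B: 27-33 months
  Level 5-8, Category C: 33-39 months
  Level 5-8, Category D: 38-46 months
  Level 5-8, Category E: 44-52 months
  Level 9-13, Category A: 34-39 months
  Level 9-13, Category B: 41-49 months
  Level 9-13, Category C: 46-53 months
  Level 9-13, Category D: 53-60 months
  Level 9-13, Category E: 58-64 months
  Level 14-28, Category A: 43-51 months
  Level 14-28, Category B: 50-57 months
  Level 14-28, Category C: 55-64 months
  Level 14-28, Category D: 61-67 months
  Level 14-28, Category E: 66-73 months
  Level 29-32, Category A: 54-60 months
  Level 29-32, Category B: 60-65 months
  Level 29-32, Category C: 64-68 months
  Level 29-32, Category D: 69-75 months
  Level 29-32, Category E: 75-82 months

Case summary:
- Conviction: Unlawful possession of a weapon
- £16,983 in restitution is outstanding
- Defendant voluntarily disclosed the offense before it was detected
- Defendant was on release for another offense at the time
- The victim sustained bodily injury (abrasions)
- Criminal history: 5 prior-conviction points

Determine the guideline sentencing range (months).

55-64 months

Base offense level for unlawful possession of a weapon: 10.
§1 applies (level before this adjustment is 10 < 21, so +1): 10 + 1 = 11.
§3 applies: 11 + 1 = 12.
§5 applies (level before this adjustment is 12 ≥ 6, so +4): 12 + 4 = 16.
§6 applies: 16 − 1 = 15.
Final offense level: 15.
Criminal history: 5 prior points → Category C (4-9).
Level 15 falls in the 14-28 band.
Grid: Level 14-28 × Category C = 55-64 months.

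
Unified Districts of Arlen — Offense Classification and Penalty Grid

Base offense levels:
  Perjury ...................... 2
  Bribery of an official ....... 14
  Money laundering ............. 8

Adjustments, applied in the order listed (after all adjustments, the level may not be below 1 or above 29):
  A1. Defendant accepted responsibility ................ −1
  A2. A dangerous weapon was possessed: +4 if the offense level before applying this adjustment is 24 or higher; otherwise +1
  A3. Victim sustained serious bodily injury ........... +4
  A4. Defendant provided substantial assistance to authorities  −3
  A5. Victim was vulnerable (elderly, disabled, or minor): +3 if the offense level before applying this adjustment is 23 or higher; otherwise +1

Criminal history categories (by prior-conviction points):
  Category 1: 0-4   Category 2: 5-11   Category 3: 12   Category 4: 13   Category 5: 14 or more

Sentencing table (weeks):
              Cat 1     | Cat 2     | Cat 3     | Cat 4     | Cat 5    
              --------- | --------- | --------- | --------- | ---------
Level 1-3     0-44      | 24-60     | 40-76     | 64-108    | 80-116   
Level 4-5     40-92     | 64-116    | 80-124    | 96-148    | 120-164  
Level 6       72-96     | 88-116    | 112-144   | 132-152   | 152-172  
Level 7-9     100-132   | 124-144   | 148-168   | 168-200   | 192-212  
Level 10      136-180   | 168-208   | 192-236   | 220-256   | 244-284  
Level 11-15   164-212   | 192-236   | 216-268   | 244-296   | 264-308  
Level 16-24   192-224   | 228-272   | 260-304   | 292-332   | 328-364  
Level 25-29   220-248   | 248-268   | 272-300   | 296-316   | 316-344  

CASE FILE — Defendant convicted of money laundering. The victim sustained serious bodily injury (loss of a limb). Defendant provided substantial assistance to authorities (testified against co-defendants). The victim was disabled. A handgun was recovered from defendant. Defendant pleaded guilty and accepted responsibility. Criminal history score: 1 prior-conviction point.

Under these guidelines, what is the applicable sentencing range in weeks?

136-180 weeks

Base offense level for money laundering: 8.
A1 applies: 8 − 1 = 7.
A2 applies (level before this adjustment is 7 < 24, so +1): 7 + 1 = 8.
A3 applies: 8 + 4 = 12.
A4 applies: 12 − 3 = 9.
A5 applies (level before this adjustment is 9 < 23, so +1): 9 + 1 = 10.
Final offense level: 10.
Criminal history: 1 prior point → Category 1 (0-4).
Level 10 falls in the 10 band.
Grid: Level 10 × Category 1 = 136-180 weeks.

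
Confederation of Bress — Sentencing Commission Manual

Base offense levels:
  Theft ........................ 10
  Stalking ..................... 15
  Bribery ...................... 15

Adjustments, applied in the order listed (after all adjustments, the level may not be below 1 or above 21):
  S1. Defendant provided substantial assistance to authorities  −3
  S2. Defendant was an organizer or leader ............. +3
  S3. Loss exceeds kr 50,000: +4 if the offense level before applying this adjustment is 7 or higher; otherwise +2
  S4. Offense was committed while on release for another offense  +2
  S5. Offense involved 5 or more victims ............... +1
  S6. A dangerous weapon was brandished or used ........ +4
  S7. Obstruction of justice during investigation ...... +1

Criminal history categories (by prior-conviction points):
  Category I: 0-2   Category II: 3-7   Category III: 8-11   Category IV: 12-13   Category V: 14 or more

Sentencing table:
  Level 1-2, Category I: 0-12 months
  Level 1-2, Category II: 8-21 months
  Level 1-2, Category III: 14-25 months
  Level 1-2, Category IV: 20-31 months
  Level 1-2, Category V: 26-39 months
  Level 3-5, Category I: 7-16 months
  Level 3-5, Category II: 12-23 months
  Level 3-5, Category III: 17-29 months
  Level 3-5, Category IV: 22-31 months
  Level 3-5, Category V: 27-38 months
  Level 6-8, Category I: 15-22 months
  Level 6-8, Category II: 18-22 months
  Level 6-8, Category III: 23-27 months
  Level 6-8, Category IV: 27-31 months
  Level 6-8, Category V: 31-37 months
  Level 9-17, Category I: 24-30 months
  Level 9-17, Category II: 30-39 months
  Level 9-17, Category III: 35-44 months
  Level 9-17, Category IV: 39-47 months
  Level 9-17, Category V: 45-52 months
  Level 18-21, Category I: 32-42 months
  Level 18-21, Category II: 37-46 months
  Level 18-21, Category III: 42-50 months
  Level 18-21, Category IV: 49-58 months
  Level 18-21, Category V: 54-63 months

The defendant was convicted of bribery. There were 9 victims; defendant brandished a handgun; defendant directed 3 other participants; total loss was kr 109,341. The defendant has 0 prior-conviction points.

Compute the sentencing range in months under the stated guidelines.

32-42 months

Base offense level for bribery: 15.
S2 applies: 15 + 3 = 18.
S3 applies (level before this adjustment is 18 ≥ 7, so +4): 18 + 4 = 22.
S5 applies: 22 + 1 = 23.
S6 applies: 23 + 4 = 27.
Level 27 exceeds the maximum of 21; capped at 21.
Final offense level: 21.
Criminal history: 0 prior points → Category I (0-2).
Level 21 falls in the 18-21 band.
Grid: Level 18-21 × Category I = 32-42 months.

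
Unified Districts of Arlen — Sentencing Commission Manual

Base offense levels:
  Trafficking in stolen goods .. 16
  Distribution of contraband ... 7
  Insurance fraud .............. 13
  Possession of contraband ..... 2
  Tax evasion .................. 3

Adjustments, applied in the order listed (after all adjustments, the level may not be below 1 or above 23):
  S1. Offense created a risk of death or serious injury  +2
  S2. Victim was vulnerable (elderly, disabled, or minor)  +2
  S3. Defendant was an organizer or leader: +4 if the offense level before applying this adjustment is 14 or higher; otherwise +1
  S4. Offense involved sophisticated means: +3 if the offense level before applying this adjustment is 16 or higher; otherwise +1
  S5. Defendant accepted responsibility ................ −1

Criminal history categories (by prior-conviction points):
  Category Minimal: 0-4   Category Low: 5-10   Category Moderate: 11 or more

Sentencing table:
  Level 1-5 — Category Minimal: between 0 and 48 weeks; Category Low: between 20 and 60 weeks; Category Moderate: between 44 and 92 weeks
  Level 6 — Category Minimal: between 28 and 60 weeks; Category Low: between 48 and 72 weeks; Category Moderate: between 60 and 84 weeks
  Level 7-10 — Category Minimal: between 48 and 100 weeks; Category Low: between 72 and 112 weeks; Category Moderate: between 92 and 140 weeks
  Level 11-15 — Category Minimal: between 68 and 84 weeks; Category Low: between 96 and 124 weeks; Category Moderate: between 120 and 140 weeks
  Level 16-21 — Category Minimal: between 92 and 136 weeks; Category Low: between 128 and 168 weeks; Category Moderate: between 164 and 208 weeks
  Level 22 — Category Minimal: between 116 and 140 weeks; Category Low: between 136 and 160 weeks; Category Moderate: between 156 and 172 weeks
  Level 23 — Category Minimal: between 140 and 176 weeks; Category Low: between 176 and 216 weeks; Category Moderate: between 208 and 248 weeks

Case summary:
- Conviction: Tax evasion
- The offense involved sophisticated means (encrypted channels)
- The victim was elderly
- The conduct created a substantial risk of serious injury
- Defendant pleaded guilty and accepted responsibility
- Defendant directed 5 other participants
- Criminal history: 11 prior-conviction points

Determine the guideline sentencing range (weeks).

92-140 weeks

Base offense level for tax evasion: 3.
S1 applies: 3 + 2 = 5.
S2 applies: 5 + 2 = 7.
S3 applies (level before this adjustment is 7 < 14, so +1): 7 + 1 = 8.
S4 applies (level before this adjustment is 8 < 16, so +1): 8 + 1 = 9.
S5 applies: 9 − 1 = 8.
Final offense level: 8.
Criminal history: 11 prior points → Category Moderate (11+).
Level 8 falls in the 7-10 band.
Grid: Level 7-10 × Category Moderate = 92-140 weeks.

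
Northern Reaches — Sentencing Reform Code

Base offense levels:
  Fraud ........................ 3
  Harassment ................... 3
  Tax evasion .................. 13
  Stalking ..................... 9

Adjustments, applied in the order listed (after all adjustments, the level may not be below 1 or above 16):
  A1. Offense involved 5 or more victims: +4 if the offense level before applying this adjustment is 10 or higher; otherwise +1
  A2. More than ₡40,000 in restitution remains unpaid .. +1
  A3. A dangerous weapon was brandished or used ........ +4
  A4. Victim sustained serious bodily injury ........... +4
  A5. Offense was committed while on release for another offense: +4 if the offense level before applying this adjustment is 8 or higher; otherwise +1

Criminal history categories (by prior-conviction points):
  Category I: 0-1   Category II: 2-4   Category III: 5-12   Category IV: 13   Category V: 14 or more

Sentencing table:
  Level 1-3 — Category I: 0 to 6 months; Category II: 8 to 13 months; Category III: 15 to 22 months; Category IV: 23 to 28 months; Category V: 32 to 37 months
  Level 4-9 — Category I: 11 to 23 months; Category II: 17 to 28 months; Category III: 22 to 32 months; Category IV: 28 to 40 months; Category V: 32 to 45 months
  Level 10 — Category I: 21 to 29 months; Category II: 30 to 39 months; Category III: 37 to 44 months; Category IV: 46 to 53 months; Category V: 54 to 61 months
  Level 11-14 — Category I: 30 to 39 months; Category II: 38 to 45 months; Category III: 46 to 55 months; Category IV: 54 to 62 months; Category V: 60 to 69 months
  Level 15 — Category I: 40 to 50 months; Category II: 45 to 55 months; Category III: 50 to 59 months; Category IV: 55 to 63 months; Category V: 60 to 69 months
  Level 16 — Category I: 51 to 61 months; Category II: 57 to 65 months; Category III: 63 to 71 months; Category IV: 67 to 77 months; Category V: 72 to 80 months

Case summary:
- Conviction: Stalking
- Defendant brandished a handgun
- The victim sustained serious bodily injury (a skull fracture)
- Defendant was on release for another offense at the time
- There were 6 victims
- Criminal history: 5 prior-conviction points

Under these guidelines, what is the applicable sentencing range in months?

Base offense level for stalking: 9.
A1 applies (level before this adjustment is 9 < 10, so +1): 9 + 1 = 10.
A3 applies: 10 + 4 = 14.
A4 applies: 14 + 4 = 18.
A5 applies (level before this adjustment is 18 ≥ 8, so +4): 18 + 4 = 22.
Level 22 exceeds the maximum of 16; capped at 16.
Final offense level: 16.
Criminal history: 5 prior points → Category III (5-12).
Level 16 falls in the 16 band.
Grid: Level 16 × Category III = 63-71 months.

63-71 months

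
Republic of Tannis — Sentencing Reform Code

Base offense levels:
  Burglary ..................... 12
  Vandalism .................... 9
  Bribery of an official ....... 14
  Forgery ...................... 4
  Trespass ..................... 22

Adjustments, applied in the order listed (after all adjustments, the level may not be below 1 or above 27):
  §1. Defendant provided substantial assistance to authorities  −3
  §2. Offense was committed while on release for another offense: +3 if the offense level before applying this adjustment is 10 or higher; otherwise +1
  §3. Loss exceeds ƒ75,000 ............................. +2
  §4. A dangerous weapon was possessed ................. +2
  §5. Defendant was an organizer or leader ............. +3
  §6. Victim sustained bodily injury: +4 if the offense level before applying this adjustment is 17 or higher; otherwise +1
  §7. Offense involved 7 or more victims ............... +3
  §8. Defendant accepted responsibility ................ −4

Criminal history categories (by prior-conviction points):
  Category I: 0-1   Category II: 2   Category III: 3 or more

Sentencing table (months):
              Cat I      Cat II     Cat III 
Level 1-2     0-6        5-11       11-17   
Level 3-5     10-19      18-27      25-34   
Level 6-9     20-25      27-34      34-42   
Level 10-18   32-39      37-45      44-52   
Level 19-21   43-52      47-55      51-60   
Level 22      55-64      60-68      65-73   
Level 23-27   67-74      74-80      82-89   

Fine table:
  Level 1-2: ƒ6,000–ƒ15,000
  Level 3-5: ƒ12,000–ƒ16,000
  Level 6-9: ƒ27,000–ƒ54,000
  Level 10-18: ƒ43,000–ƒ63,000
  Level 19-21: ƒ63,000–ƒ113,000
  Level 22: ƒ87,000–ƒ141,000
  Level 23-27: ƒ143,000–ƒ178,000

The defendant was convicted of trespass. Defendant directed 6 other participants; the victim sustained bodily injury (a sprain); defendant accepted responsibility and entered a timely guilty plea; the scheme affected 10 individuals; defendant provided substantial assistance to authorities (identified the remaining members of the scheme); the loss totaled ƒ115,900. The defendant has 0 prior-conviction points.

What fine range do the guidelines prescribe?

Base offense level for trespass: 22.
§1 applies: 22 − 3 = 19.
§3 applies: 19 + 2 = 21.
§5 applies: 21 + 3 = 24.
§6 applies (level before this adjustment is 24 ≥ 17, so +4): 24 + 4 = 28.
§7 applies: 28 + 3 = 31.
§8 applies: 31 − 4 = 27.
Final offense level: 27.
Level 27 falls in the 23-27 band.
Fine table: Level 23-27 → ƒ143,000–ƒ178,000.

ƒ143,000–ƒ178,000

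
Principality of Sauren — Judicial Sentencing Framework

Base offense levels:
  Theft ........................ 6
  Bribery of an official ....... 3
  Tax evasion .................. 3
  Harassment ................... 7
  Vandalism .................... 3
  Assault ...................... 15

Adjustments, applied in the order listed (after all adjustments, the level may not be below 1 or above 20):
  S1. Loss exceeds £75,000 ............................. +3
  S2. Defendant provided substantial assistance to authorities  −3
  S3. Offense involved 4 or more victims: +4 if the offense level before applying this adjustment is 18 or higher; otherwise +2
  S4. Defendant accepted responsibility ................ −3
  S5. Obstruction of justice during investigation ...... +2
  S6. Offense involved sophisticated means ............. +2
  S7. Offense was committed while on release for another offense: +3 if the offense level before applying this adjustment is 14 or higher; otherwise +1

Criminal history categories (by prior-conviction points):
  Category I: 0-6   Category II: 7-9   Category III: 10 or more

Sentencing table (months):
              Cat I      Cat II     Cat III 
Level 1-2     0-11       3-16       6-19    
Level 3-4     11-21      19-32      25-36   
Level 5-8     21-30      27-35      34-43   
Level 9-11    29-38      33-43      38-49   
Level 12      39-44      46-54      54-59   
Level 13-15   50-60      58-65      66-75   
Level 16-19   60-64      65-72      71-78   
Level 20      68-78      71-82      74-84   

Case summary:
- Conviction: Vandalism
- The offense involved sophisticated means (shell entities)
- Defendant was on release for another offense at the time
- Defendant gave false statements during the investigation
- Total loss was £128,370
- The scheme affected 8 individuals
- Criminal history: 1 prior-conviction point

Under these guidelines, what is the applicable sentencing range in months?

50-60 months

Base offense level for vandalism: 3.
S1 applies: 3 + 3 = 6.
S2 does not apply.
S3 applies (level before this adjustment is 6 < 18, so +2): 6 + 2 = 8.
S4 does not apply.
S5 applies: 8 + 2 = 10.
S6 applies: 10 + 2 = 12.
S7 applies (level before this adjustment is 12 < 14, so +1): 12 + 1 = 13.
Final offense level: 13.
Criminal history: 1 prior point → Category I (0-6).
Level 13 falls in the 13-15 band.
Grid: Level 13-15 × Category I = 50-60 months.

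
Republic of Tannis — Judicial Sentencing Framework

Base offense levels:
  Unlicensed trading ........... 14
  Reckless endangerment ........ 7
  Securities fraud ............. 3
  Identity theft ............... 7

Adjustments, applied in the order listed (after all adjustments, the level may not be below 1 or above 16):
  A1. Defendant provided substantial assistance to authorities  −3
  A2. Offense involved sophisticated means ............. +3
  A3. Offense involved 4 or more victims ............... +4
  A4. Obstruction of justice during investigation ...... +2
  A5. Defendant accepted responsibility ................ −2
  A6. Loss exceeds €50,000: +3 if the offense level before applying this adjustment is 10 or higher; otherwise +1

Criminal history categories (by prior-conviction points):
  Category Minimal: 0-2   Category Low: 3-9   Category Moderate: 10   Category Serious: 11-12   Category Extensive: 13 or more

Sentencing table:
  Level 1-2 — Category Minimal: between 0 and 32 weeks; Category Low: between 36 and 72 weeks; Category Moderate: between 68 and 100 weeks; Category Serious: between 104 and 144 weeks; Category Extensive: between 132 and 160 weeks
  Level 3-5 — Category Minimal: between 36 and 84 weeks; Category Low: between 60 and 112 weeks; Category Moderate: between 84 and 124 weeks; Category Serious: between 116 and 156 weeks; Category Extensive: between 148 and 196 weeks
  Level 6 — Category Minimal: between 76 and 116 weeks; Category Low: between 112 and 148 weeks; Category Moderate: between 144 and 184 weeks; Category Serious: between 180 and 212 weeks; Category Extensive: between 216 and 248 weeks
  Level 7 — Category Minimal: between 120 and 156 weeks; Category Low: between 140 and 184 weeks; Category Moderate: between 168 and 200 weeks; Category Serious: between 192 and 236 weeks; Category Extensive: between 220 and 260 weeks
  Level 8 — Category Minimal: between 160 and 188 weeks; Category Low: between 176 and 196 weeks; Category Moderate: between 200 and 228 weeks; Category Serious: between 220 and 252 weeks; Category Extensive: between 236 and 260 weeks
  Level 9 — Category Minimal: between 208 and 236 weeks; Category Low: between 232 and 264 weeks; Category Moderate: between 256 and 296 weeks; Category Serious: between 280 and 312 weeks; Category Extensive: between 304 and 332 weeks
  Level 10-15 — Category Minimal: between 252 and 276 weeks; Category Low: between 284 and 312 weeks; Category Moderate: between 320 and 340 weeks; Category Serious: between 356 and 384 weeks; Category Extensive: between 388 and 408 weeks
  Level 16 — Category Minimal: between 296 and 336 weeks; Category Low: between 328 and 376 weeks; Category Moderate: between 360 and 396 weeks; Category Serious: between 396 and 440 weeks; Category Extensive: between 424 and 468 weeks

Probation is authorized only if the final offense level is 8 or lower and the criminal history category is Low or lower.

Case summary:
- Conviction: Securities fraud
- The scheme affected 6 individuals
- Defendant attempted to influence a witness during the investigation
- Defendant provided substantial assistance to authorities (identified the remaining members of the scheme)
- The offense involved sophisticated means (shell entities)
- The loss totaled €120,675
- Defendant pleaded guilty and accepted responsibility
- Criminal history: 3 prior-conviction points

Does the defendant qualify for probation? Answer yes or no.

Base offense level for securities fraud: 3.
A1 applies: 3 − 3 = 0.
A2 applies: 0 + 3 = 3.
A3 applies: 3 + 4 = 7.
A4 applies: 7 + 2 = 9.
A5 applies: 9 − 2 = 7.
A6 applies (level before this adjustment is 7 < 10, so +1): 7 + 1 = 8.
Final offense level: 8.
Criminal history: 3 prior points → Category Low (3-9).
Level 8 falls in the 8 band.
Grid: Level 8 × Category Low = 176-196 weeks.
Probation check: level 8 ≤ 8 and category Low ≤ Low → eligible.

Yes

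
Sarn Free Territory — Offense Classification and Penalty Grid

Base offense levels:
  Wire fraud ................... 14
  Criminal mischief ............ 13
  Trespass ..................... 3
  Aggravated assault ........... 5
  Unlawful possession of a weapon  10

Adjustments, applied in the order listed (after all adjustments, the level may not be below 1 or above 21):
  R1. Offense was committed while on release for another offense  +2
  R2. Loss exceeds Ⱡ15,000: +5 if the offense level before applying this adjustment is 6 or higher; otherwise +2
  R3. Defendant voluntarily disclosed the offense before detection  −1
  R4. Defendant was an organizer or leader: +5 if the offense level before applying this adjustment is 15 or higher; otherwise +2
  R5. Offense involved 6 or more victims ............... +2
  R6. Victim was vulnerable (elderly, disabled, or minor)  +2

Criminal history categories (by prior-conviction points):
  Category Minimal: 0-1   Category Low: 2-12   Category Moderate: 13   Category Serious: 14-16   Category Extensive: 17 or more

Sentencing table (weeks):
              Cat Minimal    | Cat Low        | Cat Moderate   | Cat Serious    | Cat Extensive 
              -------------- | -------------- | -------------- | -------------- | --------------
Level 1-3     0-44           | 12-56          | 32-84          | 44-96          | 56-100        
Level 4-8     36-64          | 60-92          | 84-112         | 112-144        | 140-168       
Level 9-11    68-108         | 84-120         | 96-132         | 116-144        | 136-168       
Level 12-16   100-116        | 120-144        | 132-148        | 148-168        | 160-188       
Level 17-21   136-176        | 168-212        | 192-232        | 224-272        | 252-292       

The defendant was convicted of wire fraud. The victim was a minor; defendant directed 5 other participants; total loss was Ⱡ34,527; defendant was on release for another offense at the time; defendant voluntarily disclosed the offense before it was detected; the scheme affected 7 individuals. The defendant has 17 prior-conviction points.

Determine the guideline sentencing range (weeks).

252-292 weeks

Base offense level for wire fraud: 14.
R1 applies: 14 + 2 = 16.
R2 applies (level before this adjustment is 16 ≥ 6, so +5): 16 + 5 = 21.
R3 applies: 21 − 1 = 20.
R4 applies (level before this adjustment is 20 ≥ 15, so +5): 20 + 5 = 25.
R5 applies: 25 + 2 = 27.
R6 applies: 27 + 2 = 29.
Level 29 exceeds the maximum of 21; capped at 21.
Final offense level: 21.
Criminal history: 17 prior points → Category Extensive (17+).
Level 21 falls in the 17-21 band.
Grid: Level 17-21 × Category Extensive = 252-292 weeks.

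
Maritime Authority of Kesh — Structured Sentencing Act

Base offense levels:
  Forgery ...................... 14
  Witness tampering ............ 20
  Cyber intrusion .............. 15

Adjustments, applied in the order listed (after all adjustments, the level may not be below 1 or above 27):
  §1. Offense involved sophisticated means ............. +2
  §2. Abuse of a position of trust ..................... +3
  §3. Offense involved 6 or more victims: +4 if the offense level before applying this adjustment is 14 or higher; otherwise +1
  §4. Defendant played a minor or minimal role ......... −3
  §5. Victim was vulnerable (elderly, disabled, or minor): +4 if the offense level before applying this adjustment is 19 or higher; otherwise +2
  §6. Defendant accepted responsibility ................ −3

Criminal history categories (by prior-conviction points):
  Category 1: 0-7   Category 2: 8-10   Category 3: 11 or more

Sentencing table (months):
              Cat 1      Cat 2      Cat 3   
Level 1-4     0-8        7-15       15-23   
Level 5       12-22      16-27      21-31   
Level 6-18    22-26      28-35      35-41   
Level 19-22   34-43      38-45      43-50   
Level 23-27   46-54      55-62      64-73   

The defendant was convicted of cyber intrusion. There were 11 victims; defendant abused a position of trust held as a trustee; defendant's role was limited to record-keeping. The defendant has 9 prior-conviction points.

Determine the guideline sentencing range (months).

38-45 months

Base offense level for cyber intrusion: 15.
§1 does not apply.
§2 applies: 15 + 3 = 18.
§3 applies (level before this adjustment is 18 ≥ 14, so +4): 18 + 4 = 22.
§4 applies: 22 − 3 = 19.
§5 does not apply.
§6 does not apply.
Final offense level: 19.
Criminal history: 9 prior points → Category 2 (8-10).
Level 19 falls in the 19-22 band.
Grid: Level 19-22 × Category 2 = 38-45 months.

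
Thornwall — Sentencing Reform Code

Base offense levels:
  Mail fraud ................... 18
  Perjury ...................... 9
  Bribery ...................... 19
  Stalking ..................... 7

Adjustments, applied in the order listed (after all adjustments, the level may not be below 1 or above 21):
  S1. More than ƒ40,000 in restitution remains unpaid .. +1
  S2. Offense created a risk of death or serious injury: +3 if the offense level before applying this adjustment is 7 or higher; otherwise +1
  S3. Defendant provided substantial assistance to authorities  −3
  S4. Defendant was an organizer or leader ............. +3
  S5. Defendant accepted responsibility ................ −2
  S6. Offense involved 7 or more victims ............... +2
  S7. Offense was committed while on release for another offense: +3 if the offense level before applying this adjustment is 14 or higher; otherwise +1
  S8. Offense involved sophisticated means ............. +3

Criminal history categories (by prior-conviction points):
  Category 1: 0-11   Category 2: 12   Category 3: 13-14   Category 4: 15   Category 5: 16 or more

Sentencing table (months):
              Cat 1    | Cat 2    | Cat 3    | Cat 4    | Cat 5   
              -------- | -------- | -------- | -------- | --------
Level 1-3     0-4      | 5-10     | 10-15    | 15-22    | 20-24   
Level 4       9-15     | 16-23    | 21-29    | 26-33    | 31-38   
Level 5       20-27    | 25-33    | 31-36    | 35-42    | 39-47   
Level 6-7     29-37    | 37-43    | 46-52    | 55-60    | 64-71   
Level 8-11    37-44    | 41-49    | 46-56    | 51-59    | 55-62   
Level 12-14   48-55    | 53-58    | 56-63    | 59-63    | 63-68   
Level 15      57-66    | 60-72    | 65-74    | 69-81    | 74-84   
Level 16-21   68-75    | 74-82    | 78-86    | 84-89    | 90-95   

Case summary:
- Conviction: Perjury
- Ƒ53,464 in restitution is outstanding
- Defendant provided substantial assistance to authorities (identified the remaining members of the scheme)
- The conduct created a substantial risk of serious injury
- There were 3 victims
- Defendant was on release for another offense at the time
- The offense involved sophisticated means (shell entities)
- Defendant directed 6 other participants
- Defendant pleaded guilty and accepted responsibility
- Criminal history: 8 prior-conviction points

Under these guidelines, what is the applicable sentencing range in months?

Base offense level for perjury: 9.
S1 applies: 9 + 1 = 10.
S2 applies (level before this adjustment is 10 ≥ 7, so +3): 10 + 3 = 13.
S3 applies: 13 − 3 = 10.
S4 applies: 10 + 3 = 13.
S5 applies: 13 − 2 = 11.
S7 applies (level before this adjustment is 11 < 14, so +1): 11 + 1 = 12.
S8 applies: 12 + 3 = 15.
Final offense level: 15.
Criminal history: 8 prior points → Category 1 (0-11).
Level 15 falls in the 15 band.
Grid: Level 15 × Category 1 = 57-66 months.

57-66 months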